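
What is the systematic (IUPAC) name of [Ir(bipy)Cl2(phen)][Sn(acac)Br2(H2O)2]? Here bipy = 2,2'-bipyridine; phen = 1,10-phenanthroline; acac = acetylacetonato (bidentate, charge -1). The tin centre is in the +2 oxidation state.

Both ions are complex: the cation is named first with the plain metal name, the anion second with the -ate form; each ion's ligands are alphabetised independently.
Sn is given as +2; the anion's ligand charges sum to -3, so the complex anion is 1−.
A 1:1 salt means the cation carries the equal and opposite charge, 1+.
Cation: ligand charges sum to -2; for the ion to be 1+, Ir = +3.

(2,2'-bipyridine)dichloro(1,10-phenanthroline)iridium(III) (acetylacetonato)diaquadibromostannate(II)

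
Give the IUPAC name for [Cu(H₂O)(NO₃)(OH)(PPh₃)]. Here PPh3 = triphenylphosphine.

aquahydroxonitrato(triphenylphosphine)copper(II)

There is no counter-ion, so the complex is neutral overall.
Ligand charges: 1×hydroxo (-1 each), 1×nitrato (-1 each), 1×triphenylphosphine (neutral), 1×aqua (neutral); total -2. So Cu + (-2) = 0, giving Cu = +2.
Ligands are named alphabetically: aqua before hydroxo before nitrato before triphenylphosphine.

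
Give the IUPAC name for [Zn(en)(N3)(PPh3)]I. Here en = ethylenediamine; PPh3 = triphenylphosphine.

The 1 iodide counter-ion carries a total charge of -1, so each complex ion is 1+.
Ligand charges: 1×ethylenediamine (neutral), 1×azido (-1 each), 1×triphenylphosphine (neutral); total -1. So Zn + (-1) = 1+, giving Zn = +2.
Ligands are named alphabetically: azido before ethylenediamine before triphenylphosphine.

azido(ethylenediamine)(triphenylphosphine)zinc(II) iodide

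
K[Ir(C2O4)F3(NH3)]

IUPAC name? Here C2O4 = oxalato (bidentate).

The 1 potassium counter-ion carries a total charge of +1, so each complex ion is 1−.
Ligand charges: 1×oxalato (-2 each), 3×fluoro (-1 each), 1×ammine (neutral); total -5. So Ir + (-5) = 1−, giving Ir = +4.
Ligands are named alphabetically: ammine before fluoro before oxalato.
The complex ion is anionic, so iridium takes the -ate form iridate(IV).

potassium amminetrifluorooxalatoiridate(IV)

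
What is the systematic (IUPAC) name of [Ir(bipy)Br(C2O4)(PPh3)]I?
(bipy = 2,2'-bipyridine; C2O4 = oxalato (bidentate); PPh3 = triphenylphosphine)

(2,2'-bipyridine)bromooxalato(triphenylphosphine)iridium(IV) iodide

The 1 iodide counter-ion carries a total charge of -1, so each complex ion is 1+.
Ligand charges: 1×2,2'-bipyridine (neutral), 1×oxalato (-2 each), 1×triphenylphosphine (neutral), 1×bromo (-1 each); total -3. So Ir + (-3) = 1+, giving Ir = +4.
Ligands are named alphabetically: bipyridine before bromo before oxalato before triphenylphosphine.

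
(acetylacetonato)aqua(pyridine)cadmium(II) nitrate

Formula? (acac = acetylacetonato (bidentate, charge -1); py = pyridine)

Ligands: 1 aqua (H2O, neutral), 1 acetylacetonato (acac, -1), 1 pyridine (py, neutral). Ligand charge sum = -1.
With Cd in oxidation state +2, the complex ion is [Cd...]^1+.
Charge balance with nitrate (-1) requires 1 complex ion per 1 nitrate.

[Cd(acac)(H2O)(py)]NO3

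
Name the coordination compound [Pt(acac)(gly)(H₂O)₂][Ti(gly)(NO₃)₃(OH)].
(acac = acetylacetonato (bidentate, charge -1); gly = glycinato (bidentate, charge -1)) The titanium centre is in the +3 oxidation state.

Both ions are complex: the cation is named first with the plain metal name, the anion second with the -ate form; each ion's ligands are alphabetised independently.
Ti is given as +3; the anion's ligand charges sum to -5, so the complex anion is 2−.
A 1:1 salt means the cation carries the equal and opposite charge, 2+.
Cation: ligand charges sum to -2; for the ion to be 2+, Pt = +4.

(acetylacetonato)diaqua(glycinato)platinum(IV) (glycinato)hydroxotrinitratotitanate(III)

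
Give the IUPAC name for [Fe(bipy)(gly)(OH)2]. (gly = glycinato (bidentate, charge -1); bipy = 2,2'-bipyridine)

There is no counter-ion, so the complex is neutral overall.
Ligand charges: 1×glycinato (-1 each), 2×hydroxo (-1 each), 1×2,2'-bipyridine (neutral); total -3. So Fe + (-3) = 0, giving Fe = +3.
Ligands are named alphabetically: bipyridine before glycinato before hydroxo.

(2,2'-bipyridine)(glycinato)dihydroxoiron(III)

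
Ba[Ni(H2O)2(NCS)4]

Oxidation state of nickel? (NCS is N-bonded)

+2

1 barium outside the brackets (+2 each) → the complex ion is 2−.
Ligand charges: 4×NCS = -4; 2×H2O neutral; sum -4.
Ni + (-4) = 2− ⇒ Ni is +2.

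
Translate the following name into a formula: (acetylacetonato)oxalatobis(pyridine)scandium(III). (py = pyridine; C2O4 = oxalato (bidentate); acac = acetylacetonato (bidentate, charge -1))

Ligands: 2 pyridine (py, neutral), 1 oxalato (C2O4, -2), 1 acetylacetonato (acac, -1). Ligand charge sum = -3.
With Sc in oxidation state +3, the complex ion is [Sc...].

[Sc(acac)(C2O4)(py)2]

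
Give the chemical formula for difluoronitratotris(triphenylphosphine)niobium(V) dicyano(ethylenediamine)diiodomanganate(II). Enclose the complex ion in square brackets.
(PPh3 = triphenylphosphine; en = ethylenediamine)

[NbF2(NO3)(PPh3)3][Mn(CN)2(en)I2]

Cation [Nb…]: ligand charges -3, Nb(V) ⇒ ion charge 2+.
Anion [Mn…]: ligand charges -4, Mn(II) ⇒ ion charge 2−.
One 2+ cation balances one 2− anion.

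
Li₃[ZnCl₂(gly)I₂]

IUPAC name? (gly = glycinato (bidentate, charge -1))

lithium dichloro(glycinato)diiodozincate(II)

The 3 lithium counter-ions carry a total charge of +3, so each complex ion is 3−.
Ligand charges: 2×chloro (-1 each), 2×iodo (-1 each), 1×glycinato (-1 each); total -5. So Zn + (-5) = 3−, giving Zn = +2.
Ligands are named alphabetically: chloro before glycinato before iodo.
The complex ion is anionic, so zinc takes the -ate form zincate(II).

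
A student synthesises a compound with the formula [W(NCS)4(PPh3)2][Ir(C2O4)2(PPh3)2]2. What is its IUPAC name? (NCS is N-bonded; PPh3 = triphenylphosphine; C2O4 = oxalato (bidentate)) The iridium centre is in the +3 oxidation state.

tetraisothiocyanatobis(triphenylphosphine)tungsten(VI) dioxalatobis(triphenylphosphine)iridate(III)

Ir is given as +3; the anion's ligand charges sum to -4, so the complex anion is 1−.
With 2 anions per cation, the cation must be 2×1 = 2+.
Cation: ligand charges sum to -4; for the ion to be 2+, W = +6.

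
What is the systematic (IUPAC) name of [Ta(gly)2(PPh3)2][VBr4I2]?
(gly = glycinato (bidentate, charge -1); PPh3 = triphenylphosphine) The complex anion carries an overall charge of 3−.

The complex anion is given as 3−; its ligand charges sum to -6, so V = +3.
A 1:1 salt means the cation carries the equal and opposite charge, 3+.
Cation: ligand charges sum to -2; for the ion to be 3+, Ta = +5.

bis(glycinato)bis(triphenylphosphine)tantalum(V) tetrabromodiiodovanadate(III)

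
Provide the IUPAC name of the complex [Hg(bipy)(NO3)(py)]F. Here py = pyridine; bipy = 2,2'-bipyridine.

The 1 fluoride counter-ion carries a total charge of -1, so each complex ion is 1+.
Ligand charges: 1×pyridine (neutral), 1×2,2'-bipyridine (neutral), 1×nitrato (-1 each); total -1. So Hg + (-1) = 1+, giving Hg = +2.
Ligands are named alphabetically: bipyridine before nitrato before pyridine.

(2,2'-bipyridine)nitrato(pyridine)mercury(II) fluoride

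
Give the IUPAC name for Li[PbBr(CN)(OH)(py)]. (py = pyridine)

lithium bromocyanohydroxo(pyridine)plumbate(II)

The 1 lithium counter-ion carries a total charge of +1, so each complex ion is 1−.
Ligand charges: 1×cyano (-1 each), 1×hydroxo (-1 each), 1×bromo (-1 each), 1×pyridine (neutral); total -3. So Pb + (-3) = 1−, giving Pb = +2.
The complex ion is anionic, so lead takes the -ate form plumbate(II).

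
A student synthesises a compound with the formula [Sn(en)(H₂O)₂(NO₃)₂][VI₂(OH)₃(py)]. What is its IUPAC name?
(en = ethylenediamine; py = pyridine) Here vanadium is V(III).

V is given as +3; the anion's ligand charges sum to -5, so the complex anion is 2−.
A 1:1 salt means the cation carries the equal and opposite charge, 2+.
Cation: ligand charges sum to -2; for the ion to be 2+, Sn = +4.

diaqua(ethylenediamine)dinitratotin(IV) trihydroxodiiodo(pyridine)vanadate(III)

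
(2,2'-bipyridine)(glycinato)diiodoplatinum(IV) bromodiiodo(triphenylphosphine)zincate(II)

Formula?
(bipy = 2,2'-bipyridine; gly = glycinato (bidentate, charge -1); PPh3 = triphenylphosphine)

[Pt(bipy)(gly)I2][ZnBrI2(PPh3)]

Cation [Pt…]: ligand charges -3, Pt(IV) ⇒ ion charge 1+.
Anion [Zn…]: ligand charges -3, Zn(II) ⇒ ion charge 1−.
One 1+ cation balances one 1− anion.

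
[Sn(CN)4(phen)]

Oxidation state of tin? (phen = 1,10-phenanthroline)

+4

No counter-ion: the bracketed complex is neutral.
Ligand charges: 1×phen neutral; 4×CN = -4; sum -4.
Sn + (-4) = 0 ⇒ Sn is +4.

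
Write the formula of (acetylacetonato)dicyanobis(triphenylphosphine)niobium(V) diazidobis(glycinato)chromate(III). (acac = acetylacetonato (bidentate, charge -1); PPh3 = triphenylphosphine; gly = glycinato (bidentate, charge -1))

Cation [Nb…]: ligand charges -3, Nb(V) ⇒ ion charge 2+.
Anion [Cr…]: ligand charges -4, Cr(III) ⇒ ion charge 1−.

[Nb(acac)(CN)2(PPh3)2][Cr(gly)2(N3)2]2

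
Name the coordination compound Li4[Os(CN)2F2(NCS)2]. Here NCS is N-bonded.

The 4 lithium counter-ions carry a total charge of +4, so each complex ion is 4−.
Ligand charges: 2×isothiocyanato (-1 each), 2×fluoro (-1 each), 2×cyano (-1 each); total -6. So Os + (-6) = 4−, giving Os = +2.
Ligands are named alphabetically: cyano before fluoro before isothiocyanato.
The complex ion is anionic, so osmium takes the -ate form osmate(II).

lithium dicyanodifluorodiisothiocyanatoosmate(II)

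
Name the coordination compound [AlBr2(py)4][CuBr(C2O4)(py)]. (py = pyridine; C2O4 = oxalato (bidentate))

Aluminium is always +3 in its complexes; the cation's ligand charges sum to -2, so the complex cation is 1+.
A 1:1 salt means the anion carries the equal and opposite charge, 1−.
Anion: ligand charges sum to -3; for the ion to be 1−, Cu = +2.

dibromotetrakis(pyridine)aluminium(III) bromooxalato(pyridine)cuprate(II)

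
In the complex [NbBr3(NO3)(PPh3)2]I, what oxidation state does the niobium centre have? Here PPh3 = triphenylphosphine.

1 iodide outside the brackets (-1 each) → the complex ion is 1+.
Ligand charges: 2×PPh3 neutral; 3×Br = -3; 1×NO3 = -1; sum -4.
Nb + (-4) = 1+ ⇒ Nb is +5.

+5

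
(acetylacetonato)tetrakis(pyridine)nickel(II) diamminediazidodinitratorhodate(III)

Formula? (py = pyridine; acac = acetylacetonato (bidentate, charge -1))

Cation [Ni…]: ligand charges -1, Ni(II) ⇒ ion charge 1+.
Anion [Rh…]: ligand charges -4, Rh(III) ⇒ ion charge 1−.
One 1+ cation balances one 1− anion.

[Ni(acac)(py)4][Rh(N3)2(NH3)2(NO3)2]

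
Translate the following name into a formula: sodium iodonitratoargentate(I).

Na[AgI(NO3)]

Ligands: 1 iodo (I, -1), 1 nitrato (NO3, -1). Ligand charge sum = -2.
Charge balance with sodium (+1) requires 1 complex ion per 1 sodium.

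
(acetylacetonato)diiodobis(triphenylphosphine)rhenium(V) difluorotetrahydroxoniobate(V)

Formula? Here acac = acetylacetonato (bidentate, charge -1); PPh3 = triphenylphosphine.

Cation [Re…]: ligand charges -3, Re(V) ⇒ ion charge 2+.
Anion [Nb…]: ligand charges -6, Nb(V) ⇒ ion charge 1−.

[Re(acac)I2(PPh3)2][NbF2(OH)4]2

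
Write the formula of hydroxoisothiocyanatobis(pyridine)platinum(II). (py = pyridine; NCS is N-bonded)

[Pt(NCS)(OH)(py)2]

Ligands: 1 hydroxo (OH, -1), 2 pyridine (py, neutral), 1 isothiocyanato (NCS, -1). Ligand charge sum = -2.
With Pt in oxidation state +2, the complex ion is [Pt...].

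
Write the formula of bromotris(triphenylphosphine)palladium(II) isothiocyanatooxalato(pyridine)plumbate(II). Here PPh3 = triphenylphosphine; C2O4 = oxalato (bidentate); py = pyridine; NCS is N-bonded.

Cation [Pd…]: ligand charges -1, Pd(II) ⇒ ion charge 1+.
Anion [Pb…]: ligand charges -3, Pb(II) ⇒ ion charge 1−.
One 1+ cation balances one 1− anion.

[PdBr(PPh3)3][Pb(C2O4)(NCS)(py)]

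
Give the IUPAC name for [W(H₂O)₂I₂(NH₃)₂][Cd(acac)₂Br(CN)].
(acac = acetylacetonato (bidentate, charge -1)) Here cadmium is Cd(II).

Both ions are complex: the cation is named first with the plain metal name, the anion second with the -ate form; each ion's ligands are alphabetised independently.
Cd is given as +2; the anion's ligand charges sum to -4, so the complex anion is 2−.
A 1:1 salt means the cation carries the equal and opposite charge, 2+.
Cation: ligand charges sum to -2; for the ion to be 2+, W = +4.

diamminediaquadiiodotungsten(IV) bis(acetylacetonato)bromocyanocadmate(II)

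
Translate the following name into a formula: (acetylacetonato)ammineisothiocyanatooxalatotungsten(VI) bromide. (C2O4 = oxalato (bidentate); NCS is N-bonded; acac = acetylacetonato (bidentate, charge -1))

Ligands: 1 ammine (NH3, neutral), 1 oxalato (C2O4, -2), 1 isothiocyanato (NCS, -1), 1 acetylacetonato (acac, -1). Ligand charge sum = -4.
With W in oxidation state +6, the complex ion is [W...]^2+.
Charge balance with bromide (-1) requires 1 complex ion per 2 bromide.

[W(acac)(C2O4)(NCS)(NH3)]Br2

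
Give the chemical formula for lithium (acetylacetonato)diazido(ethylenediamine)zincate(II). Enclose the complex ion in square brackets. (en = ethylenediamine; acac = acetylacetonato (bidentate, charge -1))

Ligands: 1 ethylenediamine (en, neutral), 1 acetylacetonato (acac, -1), 2 azido (N3, -1). Ligand charge sum = -3.
With Zn in oxidation state +2, the complex ion is [Zn...]^1−.
Charge balance with lithium (+1) requires 1 complex ion per 1 lithium.

Li[Zn(acac)(en)(N3)2]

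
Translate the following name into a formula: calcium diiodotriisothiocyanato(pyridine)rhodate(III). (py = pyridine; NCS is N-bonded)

Ligands: 1 pyridine (py, neutral), 2 iodo (I, -1), 3 isothiocyanato (NCS, -1). Ligand charge sum = -5.
With Rh in oxidation state +3, the complex ion is [Rh...]^2−.
Charge balance with calcium (+2) requires 1 complex ion per 1 calcium.

Ca[RhI2(NCS)3(py)]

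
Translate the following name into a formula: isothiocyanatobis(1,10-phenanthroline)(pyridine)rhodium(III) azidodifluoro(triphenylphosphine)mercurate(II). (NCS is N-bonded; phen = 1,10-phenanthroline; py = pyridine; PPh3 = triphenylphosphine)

[Rh(NCS)(phen)2(py)][HgF2(N3)(PPh3)]2

Cation [Rh…]: ligand charges -1, Rh(III) ⇒ ion charge 2+.
Anion [Hg…]: ligand charges -3, Hg(II) ⇒ ion charge 1−.
One 2+ cation requires 2 of the 1− anion.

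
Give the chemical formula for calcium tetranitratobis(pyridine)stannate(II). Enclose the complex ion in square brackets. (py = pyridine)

Ca[Sn(NO3)4(py)2]

Ligands: 2 pyridine (py, neutral), 4 nitrato (NO3, -1). Ligand charge sum = -4.
Charge balance with calcium (+2) requires 1 complex ion per 1 calcium.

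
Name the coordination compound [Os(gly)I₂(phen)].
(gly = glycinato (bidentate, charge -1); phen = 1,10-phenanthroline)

There is no counter-ion, so the complex is neutral overall.
Ligand charges: 1×glycinato (-1 each), 1×1,10-phenanthroline (neutral), 2×iodo (-1 each); total -3. So Os + (-3) = 0, giving Os = +3.
Ligands are named alphabetically: glycinato before iodo before phenanthroline.

(glycinato)diiodo(1,10-phenanthroline)osmium(III)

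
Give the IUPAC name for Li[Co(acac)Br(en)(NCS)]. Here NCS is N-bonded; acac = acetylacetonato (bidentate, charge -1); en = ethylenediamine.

The 1 lithium counter-ion carries a total charge of +1, so each complex ion is 1−.
Ligand charges: 1×isothiocyanato (-1 each), 1×acetylacetonato (-1 each), 1×bromo (-1 each), 1×ethylenediamine (neutral); total -3. So Co + (-3) = 1−, giving Co = +2.
Ligands are named alphabetically: acetylacetonato before bromo before ethylenediamine before isothiocyanato.
The complex ion is anionic, so cobalt takes the -ate form cobaltate(II).

lithium (acetylacetonato)bromo(ethylenediamine)isothiocyanatocobaltate(II)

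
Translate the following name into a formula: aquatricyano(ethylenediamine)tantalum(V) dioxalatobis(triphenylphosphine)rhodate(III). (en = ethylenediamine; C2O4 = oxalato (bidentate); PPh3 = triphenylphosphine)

[Ta(CN)3(en)(H2O)][Rh(C2O4)2(PPh3)2]2

Cation [Ta…]: ligand charges -3, Ta(V) ⇒ ion charge 2+.
Anion [Rh…]: ligand charges -4, Rh(III) ⇒ ion charge 1−.
One 2+ cation requires 2 of the 1− anion.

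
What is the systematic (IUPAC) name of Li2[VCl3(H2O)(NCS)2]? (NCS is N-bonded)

The 2 lithium counter-ions carry a total charge of +2, so each complex ion is 2−.
Ligand charges: 1×aqua (neutral), 3×chloro (-1 each), 2×isothiocyanato (-1 each); total -5. So V + (-5) = 2−, giving V = +3.
The complex ion is anionic, so vanadium takes the -ate form vanadate(III).

lithium aquatrichlorodiisothiocyanatovanadate(III)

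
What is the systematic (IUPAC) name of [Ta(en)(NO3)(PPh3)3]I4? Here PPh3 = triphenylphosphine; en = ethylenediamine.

The 4 iodide counter-ions carry a total charge of -4, so each complex ion is 4+.
Ligand charges: 3×triphenylphosphine (neutral), 1×ethylenediamine (neutral), 1×nitrato (-1 each); total -1. So Ta + (-1) = 4+, giving Ta = +5.
Ligands are named alphabetically: ethylenediamine before nitrato before triphenylphosphine.

(ethylenediamine)nitratotris(triphenylphosphine)tantalum(V) iodide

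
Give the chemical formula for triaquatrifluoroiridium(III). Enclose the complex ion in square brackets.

[IrF3(H2O)3]

Ligands: 3 aqua (H2O, neutral), 3 fluoro (F, -1). Ligand charge sum = -3.
With Ir in oxidation state +3, the complex ion is [Ir...].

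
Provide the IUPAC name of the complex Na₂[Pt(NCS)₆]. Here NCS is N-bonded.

The 2 sodium counter-ions carry a total charge of +2, so each complex ion is 2−.
Ligand charges: 6×isothiocyanato (-1 each); total -6. So Pt + (-6) = 2−, giving Pt = +4.
The complex ion is anionic, so platinum takes the -ate form platinate(IV).

sodium hexaisothiocyanatoplatinate(IV)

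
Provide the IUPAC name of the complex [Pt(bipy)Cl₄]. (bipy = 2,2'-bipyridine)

There is no counter-ion, so the complex is neutral overall.
Ligand charges: 4×chloro (-1 each), 1×2,2'-bipyridine (neutral); total -4. So Pt + (-4) = 0, giving Pt = +4.
Ligands are named alphabetically: bipyridine before chloro.

(2,2'-bipyridine)tetrachloroplatinum(IV)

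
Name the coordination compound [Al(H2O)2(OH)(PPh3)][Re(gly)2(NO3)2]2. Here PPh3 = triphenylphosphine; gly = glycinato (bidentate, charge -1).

diaquahydroxo(triphenylphosphine)aluminium(III) bis(glycinato)dinitratorhenate(III)

Both ions are complex: the cation is named first with the plain metal name, the anion second with the -ate form; each ion's ligands are alphabetised independently.
Aluminium is always +3 in its complexes; the cation's ligand charges sum to -1, so the complex cation is 2+.
With 2 anions per cation, each anion must be 2/2 = 1−.
Anion: ligand charges sum to -4; for the ion to be 1−, Re = +3.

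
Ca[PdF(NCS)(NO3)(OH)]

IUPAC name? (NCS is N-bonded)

calcium fluorohydroxoisothiocyanatonitratopalladate(II)

The 1 calcium counter-ion carries a total charge of +2, so each complex ion is 2−.
Ligand charges: 1×nitrato (-1 each), 1×hydroxo (-1 each), 1×fluoro (-1 each), 1×isothiocyanato (-1 each); total -4. So Pd + (-4) = 2−, giving Pd = +2.
Ligands are named alphabetically: fluoro before hydroxo before isothiocyanato before nitrato.
The complex ion is anionic, so palladium takes the -ate form palladate(II).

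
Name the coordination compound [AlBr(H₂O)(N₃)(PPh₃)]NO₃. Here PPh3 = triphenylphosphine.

aquaazidobromo(triphenylphosphine)aluminium(III) nitrate

The 1 nitrate counter-ion carries a total charge of -1, so each complex ion is 1+.
Ligand charges: 1×aqua (neutral), 1×azido (-1 each), 1×bromo (-1 each), 1×triphenylphosphine (neutral); total -2. So Al + (-2) = 1+, giving Al = +3.
Ligands are named alphabetically: aqua before azido before bromo before triphenylphosphine.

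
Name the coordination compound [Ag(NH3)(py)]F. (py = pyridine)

The 1 fluoride counter-ion carries a total charge of -1, so each complex ion is 1+.
Ligand charges: 1×ammine (neutral), 1×pyridine (neutral); total 0. So Ag + (0) = 1+, giving Ag = +1.
Ligands are named alphabetically: ammine before pyridine.

ammine(pyridine)silver(I) fluoride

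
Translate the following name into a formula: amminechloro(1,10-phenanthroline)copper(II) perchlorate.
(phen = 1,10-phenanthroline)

Ligands: 1 1,10-phenanthroline (phen, neutral), 1 chloro (Cl, -1), 1 ammine (NH3, neutral). Ligand charge sum = -1.
With Cu in oxidation state +2, the complex ion is [Cu...]^1+.
Charge balance with perchlorate (-1) requires 1 complex ion per 1 perchlorate.

[CuCl(NH3)(phen)]ClO4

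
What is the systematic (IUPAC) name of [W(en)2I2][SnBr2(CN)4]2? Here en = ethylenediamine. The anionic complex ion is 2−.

bis(ethylenediamine)diiodotungsten(VI) dibromotetracyanostannate(IV)

Both ions are complex: the cation is named first with the plain metal name, the anion second with the -ate form; each ion's ligands are alphabetised independently.
The complex anion is given as 2−; its ligand charges sum to -6, so Sn = +4.
With 2 anions per cation, the cation must be 2×2 = 4+.
Cation: ligand charges sum to -2; for the ion to be 4+, W = +6.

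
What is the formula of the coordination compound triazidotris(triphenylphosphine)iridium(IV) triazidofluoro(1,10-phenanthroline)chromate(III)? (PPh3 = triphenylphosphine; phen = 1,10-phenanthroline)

Cation [Ir…]: ligand charges -3, Ir(IV) ⇒ ion charge 1+.
Anion [Cr…]: ligand charges -4, Cr(III) ⇒ ion charge 1−.

[Ir(N3)3(PPh3)3][CrF(N3)3(phen)]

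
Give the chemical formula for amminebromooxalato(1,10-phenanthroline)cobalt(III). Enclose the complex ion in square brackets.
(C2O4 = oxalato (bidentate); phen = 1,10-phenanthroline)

[CoBr(C2O4)(NH3)(phen)]

Ligands: 1 oxalato (C2O4, -2), 1 ammine (NH3, neutral), 1 bromo (Br, -1), 1 1,10-phenanthroline (phen, neutral). Ligand charge sum = -3.
With Co in oxidation state +3, the complex ion is [Co...].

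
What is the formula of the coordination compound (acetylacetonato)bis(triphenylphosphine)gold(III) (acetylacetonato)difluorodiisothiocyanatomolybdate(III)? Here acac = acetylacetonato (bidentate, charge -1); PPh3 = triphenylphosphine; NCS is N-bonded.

Cation [Au…]: ligand charges -1, Au(III) ⇒ ion charge 2+.
Anion [Mo…]: ligand charges -5, Mo(III) ⇒ ion charge 2−.
One 2+ cation balances one 2− anion.

[Au(acac)(PPh3)2][Mo(acac)F2(NCS)2]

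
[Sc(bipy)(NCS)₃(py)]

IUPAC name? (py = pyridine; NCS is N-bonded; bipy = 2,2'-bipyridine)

(2,2'-bipyridine)triisothiocyanato(pyridine)scandium(III)

There is no counter-ion, so the complex is neutral overall.
Ligand charges: 1×pyridine (neutral), 3×isothiocyanato (-1 each), 1×2,2'-bipyridine (neutral); total -3. So Sc + (-3) = 0, giving Sc = +3.
Ligands are named alphabetically: bipyridine before isothiocyanato before pyridine.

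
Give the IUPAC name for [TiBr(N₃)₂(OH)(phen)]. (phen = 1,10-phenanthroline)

There is no counter-ion, so the complex is neutral overall.
Ligand charges: 1×1,10-phenanthroline (neutral), 1×bromo (-1 each), 2×azido (-1 each), 1×hydroxo (-1 each); total -4. So Ti + (-4) = 0, giving Ti = +4.
Ligands are named alphabetically: azido before bromo before hydroxo before phenanthroline.

diazidobromohydroxo(1,10-phenanthroline)titanium(IV)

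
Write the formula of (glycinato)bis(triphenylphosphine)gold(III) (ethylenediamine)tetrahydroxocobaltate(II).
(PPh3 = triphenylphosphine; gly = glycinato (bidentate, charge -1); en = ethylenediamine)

[Au(gly)(PPh3)2][Co(en)(OH)4]

Cation [Au…]: ligand charges -1, Au(III) ⇒ ion charge 2+.
Anion [Co…]: ligand charges -4, Co(II) ⇒ ion charge 2−.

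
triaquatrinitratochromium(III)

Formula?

[Cr(H2O)3(NO3)3]

Ligands: 3 aqua (H2O, neutral), 3 nitrato (NO3, -1). Ligand charge sum = -3.
With Cr in oxidation state +3, the complex ion is [Cr...].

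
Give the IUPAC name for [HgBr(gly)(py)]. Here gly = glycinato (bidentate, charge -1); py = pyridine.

bromo(glycinato)(pyridine)mercury(II)

There is no counter-ion, so the complex is neutral overall.
Ligand charges: 1×glycinato (-1 each), 1×bromo (-1 each), 1×pyridine (neutral); total -2. So Hg + (-2) = 0, giving Hg = +2.
Ligands are named alphabetically: bromo before glycinato before pyridine.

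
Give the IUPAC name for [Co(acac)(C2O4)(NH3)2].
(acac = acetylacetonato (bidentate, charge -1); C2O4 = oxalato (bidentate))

There is no counter-ion, so the complex is neutral overall.
Ligand charges: 2×ammine (neutral), 1×acetylacetonato (-1 each), 1×oxalato (-2 each); total -3. So Co + (-3) = 0, giving Co = +3.
Ligands are named alphabetically: acetylacetonato before ammine before oxalato.

(acetylacetonato)diammineoxalatocobalt(III)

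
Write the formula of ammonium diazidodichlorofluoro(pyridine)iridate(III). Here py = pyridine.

Ligands: 2 azido (N3, -1), 1 fluoro (F, -1), 2 chloro (Cl, -1), 1 pyridine (py, neutral). Ligand charge sum = -5.
With Ir in oxidation state +3, the complex ion is [Ir...]^2−.
Charge balance with ammonium (+1) requires 1 complex ion per 2 ammonium.

(NH4)2[IrCl2F(N3)2(py)]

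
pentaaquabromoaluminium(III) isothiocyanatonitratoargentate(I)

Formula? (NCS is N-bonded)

Cation [Al…]: ligand charges -1, Al(III) ⇒ ion charge 2+.
Anion [Ag…]: ligand charges -2, Ag(I) ⇒ ion charge 1−.
One 2+ cation requires 2 of the 1− anion.

[AlBr(H2O)5][Ag(NCS)(NO3)]2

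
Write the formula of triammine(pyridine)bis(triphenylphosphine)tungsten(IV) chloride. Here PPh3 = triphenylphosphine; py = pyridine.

Ligands: 2 triphenylphosphine (PPh3, neutral), 1 pyridine (py, neutral), 3 ammine (NH3, neutral). Ligand charge sum = 0.
Charge balance with chloride (-1) requires 1 complex ion per 4 chloride.

[W(NH3)3(PPh3)2(py)]Cl4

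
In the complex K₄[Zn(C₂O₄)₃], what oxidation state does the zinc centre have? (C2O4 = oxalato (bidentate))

+2

4 potassium outside the brackets (+1 each) → the complex ion is 4−.
Ligand charges: 3×C2O4 = -6; sum -6.
Zn + (-6) = 4− ⇒ Zn is +2.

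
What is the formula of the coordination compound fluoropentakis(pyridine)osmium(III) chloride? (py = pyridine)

[OsF(py)5]Cl2

Ligands: 1 fluoro (F, -1), 5 pyridine (py, neutral). Ligand charge sum = -1.
With Os in oxidation state +3, the complex ion is [Os...]^2+.
Charge balance with chloride (-1) requires 1 complex ion per 2 chloride.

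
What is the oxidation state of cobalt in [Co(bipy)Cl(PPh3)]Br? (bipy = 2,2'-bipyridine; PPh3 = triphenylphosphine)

+2

1 bromide outside the brackets (-1 each) → the complex ion is 1+.
Ligand charges: 1×Cl = -1; 1×bipy neutral; 1×PPh3 neutral; sum -1.
Co + (-1) = 1+ ⇒ Co is +2.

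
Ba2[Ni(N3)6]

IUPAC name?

The 2 barium counter-ions carry a total charge of +4, so each complex ion is 4−.
Ligand charges: 6×azido (-1 each); total -6. So Ni + (-6) = 4−, giving Ni = +2.
The complex ion is anionic, so nickel takes the -ate form nickelate(II).

barium hexaazidonickelate(II)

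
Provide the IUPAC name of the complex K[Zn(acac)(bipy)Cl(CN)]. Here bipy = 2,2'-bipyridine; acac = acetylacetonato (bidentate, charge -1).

The 1 potassium counter-ion carries a total charge of +1, so each complex ion is 1−.
Ligand charges: 1×2,2'-bipyridine (neutral), 1×chloro (-1 each), 1×cyano (-1 each), 1×acetylacetonato (-1 each); total -3. So Zn + (-3) = 1−, giving Zn = +2.
Ligands are named alphabetically: acetylacetonato before bipyridine before chloro before cyano.
The complex ion is anionic, so zinc takes the -ate form zincate(II).

potassium (acetylacetonato)(2,2'-bipyridine)chlorocyanozincate(II)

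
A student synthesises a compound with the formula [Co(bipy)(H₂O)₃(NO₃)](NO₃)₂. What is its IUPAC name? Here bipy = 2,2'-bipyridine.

triaqua(2,2'-bipyridine)nitratocobalt(III) nitrate

The 2 nitrate counter-ions carry a total charge of -2, so each complex ion is 2+.
Ligand charges: 1×2,2'-bipyridine (neutral), 1×nitrato (-1 each), 3×aqua (neutral); total -1. So Co + (-1) = 2+, giving Co = +3.
Ligands are named alphabetically: aqua before bipyridine before nitrato.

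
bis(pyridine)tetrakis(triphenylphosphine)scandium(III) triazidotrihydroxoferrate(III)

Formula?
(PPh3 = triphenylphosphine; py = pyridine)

Cation [Sc…]: ligand charges 0, Sc(III) ⇒ ion charge 3+.
Anion [Fe…]: ligand charges -6, Fe(III) ⇒ ion charge 3−.
One 3+ cation balances one 3− anion.

[Sc(PPh3)4(py)2][Fe(N3)3(OH)3]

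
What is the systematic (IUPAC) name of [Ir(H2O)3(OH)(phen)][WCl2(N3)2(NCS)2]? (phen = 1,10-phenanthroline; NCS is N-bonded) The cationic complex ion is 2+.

triaquahydroxo(1,10-phenanthroline)iridium(III) diazidodichlorodiisothiocyanatotungstate(IV)

Both ions are complex: the cation is named first with the plain metal name, the anion second with the -ate form; each ion's ligands are alphabetised independently.
The complex cation is given as 2+; its ligand charges sum to -1, so Ir = +3.
A 1:1 salt means the anion carries the equal and opposite charge, 2−.
Anion: ligand charges sum to -6; for the ion to be 2−, W = +4.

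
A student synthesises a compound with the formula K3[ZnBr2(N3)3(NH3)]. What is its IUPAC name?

potassium amminetriazidodibromozincate(II)

The 3 potassium counter-ions carry a total charge of +3, so each complex ion is 3−.
Ligand charges: 3×azido (-1 each), 2×bromo (-1 each), 1×ammine (neutral); total -5. So Zn + (-5) = 3−, giving Zn = +2.
The complex ion is anionic, so zinc takes the -ate form zincate(II).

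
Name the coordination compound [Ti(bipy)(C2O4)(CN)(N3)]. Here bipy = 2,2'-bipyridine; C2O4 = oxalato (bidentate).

There is no counter-ion, so the complex is neutral overall.
Ligand charges: 1×azido (-1 each), 1×2,2'-bipyridine (neutral), 1×cyano (-1 each), 1×oxalato (-2 each); total -4. So Ti + (-4) = 0, giving Ti = +4.
Ligands are named alphabetically: azido before bipyridine before cyano before oxalato.

azido(2,2'-bipyridine)cyanooxalatotitanium(IV)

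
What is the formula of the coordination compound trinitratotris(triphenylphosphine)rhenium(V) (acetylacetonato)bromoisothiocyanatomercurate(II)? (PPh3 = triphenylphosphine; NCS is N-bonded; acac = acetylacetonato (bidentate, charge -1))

Cation [Re…]: ligand charges -3, Re(V) ⇒ ion charge 2+.
Anion [Hg…]: ligand charges -3, Hg(II) ⇒ ion charge 1−.
One 2+ cation requires 2 of the 1− anion.

[Re(NO3)3(PPh3)3][Hg(acac)Br(NCS)]2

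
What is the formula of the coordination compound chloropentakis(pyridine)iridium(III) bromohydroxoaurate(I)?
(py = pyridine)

[IrCl(py)5][AuBr(OH)]2

Cation [Ir…]: ligand charges -1, Ir(III) ⇒ ion charge 2+.
Anion [Au…]: ligand charges -2, Au(I) ⇒ ion charge 1−.
One 2+ cation requires 2 of the 1− anion.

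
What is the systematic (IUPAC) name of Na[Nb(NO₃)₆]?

sodium hexanitratoniobate(V)

The 1 sodium counter-ion carries a total charge of +1, so each complex ion is 1−.
Ligand charges: 6×nitrato (-1 each); total -6. So Nb + (-6) = 1−, giving Nb = +5.
The complex ion is anionic, so niobium takes the -ate form niobate(V).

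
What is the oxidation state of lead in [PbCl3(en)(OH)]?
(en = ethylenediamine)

No counter-ion: the bracketed complex is neutral.
Ligand charges: 1×OH = -1; 1×en neutral; 3×Cl = -3; sum -4.
Pb + (-4) = 0 ⇒ Pb is +4.

+4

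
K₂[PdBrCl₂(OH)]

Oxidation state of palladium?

+2

2 potassium outside the brackets (+1 each) → the complex ion is 2−.
Ligand charges: 1×OH = -1; 2×Cl = -2; 1×Br = -1; sum -4.
Pd + (-4) = 2− ⇒ Pd is +2.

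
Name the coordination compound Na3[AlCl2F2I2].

sodium dichlorodifluorodiiodoaluminate(III)

The 3 sodium counter-ions carry a total charge of +3, so each complex ion is 3−.
Ligand charges: 2×fluoro (-1 each), 2×iodo (-1 each), 2×chloro (-1 each); total -6. So Al + (-6) = 3−, giving Al = +3.
Ligands are named alphabetically: chloro before fluoro before iodo.
The complex ion is anionic, so aluminium takes the -ate form aluminate(III).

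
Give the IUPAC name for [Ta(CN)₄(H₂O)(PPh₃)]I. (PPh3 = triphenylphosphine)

The 1 iodide counter-ion carries a total charge of -1, so each complex ion is 1+.
Ligand charges: 1×aqua (neutral), 1×triphenylphosphine (neutral), 4×cyano (-1 each); total -4. So Ta + (-4) = 1+, giving Ta = +5.
Ligands are named alphabetically: aqua before cyano before triphenylphosphine.

aquatetracyano(triphenylphosphine)tantalum(V) iodide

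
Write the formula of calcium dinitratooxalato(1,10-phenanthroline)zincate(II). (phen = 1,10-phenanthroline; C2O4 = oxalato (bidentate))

Ligands: 2 nitrato (NO3, -1), 1 1,10-phenanthroline (phen, neutral), 1 oxalato (C2O4, -2). Ligand charge sum = -4.
Charge balance with calcium (+2) requires 1 complex ion per 1 calcium.

Ca[Zn(C2O4)(NO3)2(phen)]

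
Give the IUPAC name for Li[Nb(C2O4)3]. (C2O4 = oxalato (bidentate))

lithium trioxalatoniobate(V)

The 1 lithium counter-ion carries a total charge of +1, so each complex ion is 1−.
Ligand charges: 3×oxalato (-2 each); total -6. So Nb + (-6) = 1−, giving Nb = +5.
The complex ion is anionic, so niobium takes the -ate form niobate(V).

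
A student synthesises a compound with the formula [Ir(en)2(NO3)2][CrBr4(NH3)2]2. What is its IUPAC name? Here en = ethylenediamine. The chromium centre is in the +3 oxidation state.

bis(ethylenediamine)dinitratoiridium(IV) diamminetetrabromochromate(III)

Both ions are complex: the cation is named first with the plain metal name, the anion second with the -ate form; each ion's ligands are alphabetised independently.
Cr is given as +3; the anion's ligand charges sum to -4, so the complex anion is 1−.
With 2 anions per cation, the cation must be 2×1 = 2+.
Cation: ligand charges sum to -2; for the ion to be 2+, Ir = +4.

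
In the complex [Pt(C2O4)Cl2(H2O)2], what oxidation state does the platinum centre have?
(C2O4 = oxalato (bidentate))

No counter-ion: the bracketed complex is neutral.
Ligand charges: 2×Cl = -2; 2×H2O neutral; 1×C2O4 = -2; sum -4.
Pt + (-4) = 0 ⇒ Pt is +4.

+4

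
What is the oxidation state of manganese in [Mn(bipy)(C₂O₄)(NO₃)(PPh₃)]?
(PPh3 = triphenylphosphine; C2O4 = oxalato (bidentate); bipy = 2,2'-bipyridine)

No counter-ion: the bracketed complex is neutral.
Ligand charges: 1×PPh3 neutral; 1×NO3 = -1; 1×C2O4 = -2; 1×bipy neutral; sum -3.
Mn + (-3) = 0 ⇒ Mn is +3.

+3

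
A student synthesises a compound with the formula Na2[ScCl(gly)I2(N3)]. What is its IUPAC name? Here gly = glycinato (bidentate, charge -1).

The 2 sodium counter-ions carry a total charge of +2, so each complex ion is 2−.
Ligand charges: 1×azido (-1 each), 1×chloro (-1 each), 1×glycinato (-1 each), 2×iodo (-1 each); total -5. So Sc + (-5) = 2−, giving Sc = +3.
Ligands are named alphabetically: azido before chloro before glycinato before iodo.
The complex ion is anionic, so scandium takes the -ate form scandate(III).

sodium azidochloro(glycinato)diiodoscandate(III)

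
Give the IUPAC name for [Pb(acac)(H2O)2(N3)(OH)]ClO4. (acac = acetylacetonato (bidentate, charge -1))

The 1 perchlorate counter-ion carries a total charge of -1, so each complex ion is 1+.
Ligand charges: 1×acetylacetonato (-1 each), 1×hydroxo (-1 each), 1×azido (-1 each), 2×aqua (neutral); total -3. So Pb + (-3) = 1+, giving Pb = +4.
Ligands are named alphabetically: acetylacetonato before aqua before azido before hydroxo.

(acetylacetonato)diaquaazidohydroxolead(IV) perchlorate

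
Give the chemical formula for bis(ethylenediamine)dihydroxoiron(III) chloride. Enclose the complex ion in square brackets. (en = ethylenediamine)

[Fe(en)2(OH)2]Cl

Ligands: 2 ethylenediamine (en, neutral), 2 hydroxo (OH, -1). Ligand charge sum = -2.
With Fe in oxidation state +3, the complex ion is [Fe...]^1+.
Charge balance with chloride (-1) requires 1 complex ion per 1 chloride.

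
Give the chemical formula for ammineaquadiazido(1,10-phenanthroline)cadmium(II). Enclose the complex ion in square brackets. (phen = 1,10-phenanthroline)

Ligands: 1 aqua (H2O, neutral), 1 1,10-phenanthroline (phen, neutral), 2 azido (N3, -1), 1 ammine (NH3, neutral). Ligand charge sum = -2.
With Cd in oxidation state +2, the complex ion is [Cd...].

[Cd(H2O)(N3)2(NH3)(phen)]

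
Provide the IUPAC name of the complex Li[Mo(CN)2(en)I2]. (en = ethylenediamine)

The 1 lithium counter-ion carries a total charge of +1, so each complex ion is 1−.
Ligand charges: 2×cyano (-1 each), 1×ethylenediamine (neutral), 2×iodo (-1 each); total -4. So Mo + (-4) = 1−, giving Mo = +3.
Ligands are named alphabetically: cyano before ethylenediamine before iodo.
The complex ion is anionic, so molybdenum takes the -ate form molybdate(III).

lithium dicyano(ethylenediamine)diiodomolybdate(III)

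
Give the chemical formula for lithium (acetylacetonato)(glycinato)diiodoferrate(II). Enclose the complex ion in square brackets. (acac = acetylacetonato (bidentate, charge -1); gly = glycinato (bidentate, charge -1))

Li2[Fe(acac)(gly)I2]

Ligands: 2 iodo (I, -1), 1 acetylacetonato (acac, -1), 1 glycinato (gly, -1). Ligand charge sum = -4.
With Fe in oxidation state +2, the complex ion is [Fe...]^2−.
Charge balance with lithium (+1) requires 1 complex ion per 2 lithium.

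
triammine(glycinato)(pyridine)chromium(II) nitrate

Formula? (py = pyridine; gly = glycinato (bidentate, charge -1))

Ligands: 3 ammine (NH3, neutral), 1 pyridine (py, neutral), 1 glycinato (gly, -1). Ligand charge sum = -1.
With Cr in oxidation state +2, the complex ion is [Cr...]^1+.
Charge balance with nitrate (-1) requires 1 complex ion per 1 nitrate.

[Cr(gly)(NH3)3(py)]NO3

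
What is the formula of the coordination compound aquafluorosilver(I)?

[AgF(H2O)]

Ligands: 1 aqua (H2O, neutral), 1 fluoro (F, -1). Ligand charge sum = -1.
With Ag in oxidation state +1, the complex ion is [Ag...].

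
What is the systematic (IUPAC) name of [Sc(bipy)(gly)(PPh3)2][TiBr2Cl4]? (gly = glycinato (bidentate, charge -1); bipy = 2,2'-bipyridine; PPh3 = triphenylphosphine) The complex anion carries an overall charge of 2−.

(2,2'-bipyridine)(glycinato)bis(triphenylphosphine)scandium(III) dibromotetrachlorotitanate(IV)

Both ions are complex: the cation is named first with the plain metal name, the anion second with the -ate form; each ion's ligands are alphabetised independently.
The complex anion is given as 2−; its ligand charges sum to -6, so Ti = +4.
A 1:1 salt means the cation carries the equal and opposite charge, 2+.
Cation: ligand charges sum to -1; for the ion to be 2+, Sc = +3.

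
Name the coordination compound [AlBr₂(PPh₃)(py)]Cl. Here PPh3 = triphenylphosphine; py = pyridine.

The 1 chloride counter-ion carries a total charge of -1, so each complex ion is 1+.
Ligand charges: 1×triphenylphosphine (neutral), 2×bromo (-1 each), 1×pyridine (neutral); total -2. So Al + (-2) = 1+, giving Al = +3.
Ligands are named alphabetically: bromo before pyridine before triphenylphosphine.

dibromo(pyridine)(triphenylphosphine)aluminium(III) chloride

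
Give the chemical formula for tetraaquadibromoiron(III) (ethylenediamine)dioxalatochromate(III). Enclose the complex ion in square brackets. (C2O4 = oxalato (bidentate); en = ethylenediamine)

Cation [Fe…]: ligand charges -2, Fe(III) ⇒ ion charge 1+.
Anion [Cr…]: ligand charges -4, Cr(III) ⇒ ion charge 1−.

[FeBr2(H2O)4][Cr(C2O4)2(en)]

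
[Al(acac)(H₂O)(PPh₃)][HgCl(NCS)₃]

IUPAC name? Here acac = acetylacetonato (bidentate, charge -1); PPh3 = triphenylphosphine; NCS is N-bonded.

Both ions are complex: the cation is named first with the plain metal name, the anion second with the -ate form; each ion's ligands are alphabetised independently.
Aluminium is always +3 in its complexes; the cation's ligand charges sum to -1, so the complex cation is 2+.
A 1:1 salt means the anion carries the equal and opposite charge, 2−.
Anion: ligand charges sum to -4; for the ion to be 2−, Hg = +2.

(acetylacetonato)aqua(triphenylphosphine)aluminium(III) chlorotriisothiocyanatomercurate(II)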